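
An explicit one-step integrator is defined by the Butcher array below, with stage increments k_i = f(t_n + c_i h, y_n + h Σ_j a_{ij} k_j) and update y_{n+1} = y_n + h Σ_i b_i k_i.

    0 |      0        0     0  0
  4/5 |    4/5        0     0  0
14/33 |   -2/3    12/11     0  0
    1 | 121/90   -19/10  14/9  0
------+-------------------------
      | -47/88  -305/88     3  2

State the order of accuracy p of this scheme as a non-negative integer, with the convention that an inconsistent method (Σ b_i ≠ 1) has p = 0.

b = (-47/88, -305/88, 3, 2)
c = (0, 4/5, 14/33, 1)
Ac = (0, 0, 48/55, -6386/7425)
Σ b_i: (-47/88)·1 + (-305/88)·1 + 3·1 + 2·1 = 1 ✓
b·c: (-305/88)·4/5 + 3·14/33 + 2·1 = 1/2 ✓
b·c²: (-305/88)·16/25 + 3·196/1089 + 2·1 = 584/1815 ≠ 1/3 ⇒ order 2.
b·Ac: 3·48/55 + 2·(-6386/7425) = 6668/7425 ≠ 1/6

2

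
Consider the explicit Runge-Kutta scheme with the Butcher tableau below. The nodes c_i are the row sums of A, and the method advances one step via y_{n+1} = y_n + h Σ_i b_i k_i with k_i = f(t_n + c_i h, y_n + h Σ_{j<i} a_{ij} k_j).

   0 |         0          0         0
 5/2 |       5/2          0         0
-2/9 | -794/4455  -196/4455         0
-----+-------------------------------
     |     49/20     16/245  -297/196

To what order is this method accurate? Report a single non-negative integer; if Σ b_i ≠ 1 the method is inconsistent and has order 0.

3

b = (49/20, 16/245, -297/196)
c = (0, 5/2, -2/9)
Ac = (0, 0, -98/891)
Σ b_i: 49/20·1 + 16/245·1 + (-297/196)·1 = 1 ✓
b·c: 16/245·5/2 + (-297/196)·(-2/9) = 1/2 ✓
b·c²: 16/245·25/4 + (-297/196)·4/81 = 1/3 ✓
b·Ac: (-297/196)·(-98/891) = 1/6 ✓; 3 stages ⇒ order 3.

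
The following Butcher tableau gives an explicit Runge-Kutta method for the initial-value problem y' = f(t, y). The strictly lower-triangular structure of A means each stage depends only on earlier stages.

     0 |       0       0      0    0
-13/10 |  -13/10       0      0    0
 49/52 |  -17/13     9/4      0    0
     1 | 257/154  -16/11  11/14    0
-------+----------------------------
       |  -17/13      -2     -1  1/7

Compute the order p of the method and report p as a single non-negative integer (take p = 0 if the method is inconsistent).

0

b = (-17/13, -2, -1, 1/7)
c = (0, -13/10, 49/52, 1)
Ac = (0, 0, -117/40, 15051/5720)
Σ b_i: (-17/13)·1 + (-2)·1 + (-1)·1 + 1/7·1 = -379/91 ≠ 1 ⇒ order 0.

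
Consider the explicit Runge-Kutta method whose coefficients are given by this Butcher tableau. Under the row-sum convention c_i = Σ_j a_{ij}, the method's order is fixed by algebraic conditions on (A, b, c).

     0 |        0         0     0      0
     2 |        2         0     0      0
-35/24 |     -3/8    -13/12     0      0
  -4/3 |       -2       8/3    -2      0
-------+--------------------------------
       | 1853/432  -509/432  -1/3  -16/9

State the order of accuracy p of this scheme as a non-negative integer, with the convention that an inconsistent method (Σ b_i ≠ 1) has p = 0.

2

b = (1853/432, -509/432, -1/3, -16/9)
c = (0, 2, -35/24, -4/3)
Ac = (0, 0, -13/6, 33/4)
Σ b_i: 1853/432·1 + (-509/432)·1 + (-1/3)·1 + (-16/9)·1 = 1 ✓
b·c: (-509/432)·2 + (-1/3)·(-35/24) + (-16/9)·(-4/3) = 1/2 ✓
b·c²: (-509/432)·4 + (-1/3)·1225/576 + (-16/9)·16/9 = -44491/5184 ≠ 1/3 ⇒ order 2.
b·Ac: (-1/3)·(-13/6) + (-16/9)·33/4 = -251/18 ≠ 1/6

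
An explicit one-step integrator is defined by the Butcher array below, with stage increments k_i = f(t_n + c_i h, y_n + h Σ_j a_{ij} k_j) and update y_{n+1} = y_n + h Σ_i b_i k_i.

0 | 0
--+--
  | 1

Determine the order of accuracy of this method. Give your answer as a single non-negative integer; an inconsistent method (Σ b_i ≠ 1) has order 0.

b = (1)
c = (0)
Σ b_i: 1·1 = 1 ✓; 1 stage ⇒ order 1.

1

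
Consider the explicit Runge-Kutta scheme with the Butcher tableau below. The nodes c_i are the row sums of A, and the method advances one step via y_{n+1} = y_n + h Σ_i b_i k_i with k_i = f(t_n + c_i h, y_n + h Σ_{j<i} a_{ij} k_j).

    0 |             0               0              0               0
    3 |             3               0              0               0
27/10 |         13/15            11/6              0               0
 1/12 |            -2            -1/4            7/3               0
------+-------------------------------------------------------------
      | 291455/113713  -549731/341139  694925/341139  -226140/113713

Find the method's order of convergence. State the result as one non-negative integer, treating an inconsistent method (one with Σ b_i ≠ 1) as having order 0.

b = (291455/113713, -549731/341139, 694925/341139, -226140/113713)
c = (0, 3, 27/10, 1/12)
Ac = (0, 0, 11/2, 111/20)
Σ b_i: 291455/113713·1 + (-549731/341139)·1 + 694925/341139·1 + (-226140/113713)·1 = 1 ✓
b·c: (-549731/341139)·3 + 694925/341139·27/10 + (-226140/113713)·1/12 = 1/2 ✓
b·c²: (-549731/341139)·9 + 694925/341139·729/100 + (-226140/113713)·1/144 = 1/3 ✓
b·Ac: 694925/341139·11/2 + (-226140/113713)·111/20 = 1/6 ✓
b·c³: (-549731/341139)·27 + 694925/341139·19683/1000 + (-226140/113713)·1/1728 = -279580999/81873360 ≠ 1/4 ⇒ order 3.
b·(c∘Ac): 694925/341139·297/20 + (-226140/113713)·37/80 = 3335289/113713 ≠ 1/8
b·Ac²: 694925/341139·33/2 + (-226140/113713)·369/25 = 4842611/1137130 ≠ 1/12
b·A²c: (-226140/113713)·77/6 = -2902130/113713 ≠ 1/24

3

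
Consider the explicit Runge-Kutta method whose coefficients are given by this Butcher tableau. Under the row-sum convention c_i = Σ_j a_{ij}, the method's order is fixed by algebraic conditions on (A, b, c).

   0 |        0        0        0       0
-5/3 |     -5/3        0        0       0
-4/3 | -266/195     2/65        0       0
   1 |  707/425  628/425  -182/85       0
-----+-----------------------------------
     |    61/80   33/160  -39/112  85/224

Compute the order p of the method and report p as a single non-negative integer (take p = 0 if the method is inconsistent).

b = (61/80, 33/160, -39/112, 85/224)
c = (0, -5/3, -4/3, 1)
Ac = (0, 0, -2/39, 20/51)
Σ b_i: 61/80·1 + 33/160·1 + (-39/112)·1 + 85/224·1 = 1 ✓
b·c: 33/160·(-5/3) + (-39/112)·(-4/3) + 85/224·1 = 1/2 ✓
b·c²: 33/160·25/9 + (-39/112)·16/9 + 85/224·1 = 1/3 ✓
b·Ac: (-39/112)·(-2/39) + 85/224·20/51 = 1/6 ✓
b·c³: 33/160·(-125/27) + (-39/112)·(-64/27) + 85/224·1 = 1/4 ✓
b·(c∘Ac): (-39/112)·8/117 + 85/224·20/51 = 1/8 ✓
b·Ac²: (-39/112)·10/117 + 85/224·76/255 = 1/12 ✓
b·A²c: 85/224·28/255 = 1/24 ✓; 4 stages ⇒ order 4.

4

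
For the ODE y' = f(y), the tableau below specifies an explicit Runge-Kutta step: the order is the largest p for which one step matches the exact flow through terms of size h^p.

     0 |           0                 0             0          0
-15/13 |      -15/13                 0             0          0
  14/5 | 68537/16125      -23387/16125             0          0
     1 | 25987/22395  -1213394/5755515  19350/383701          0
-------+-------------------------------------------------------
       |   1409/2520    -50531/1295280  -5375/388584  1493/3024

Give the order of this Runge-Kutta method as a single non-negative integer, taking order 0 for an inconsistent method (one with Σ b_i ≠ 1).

4

b = (1409/2520, -50531/1295280, -5375/388584, 1493/3024)
c = (0, -15/13, 14/5, 1)
Ac = (0, 0, 1799/1075, 574/1493)
Σ b_i: 1409/2520·1 + (-50531/1295280)·1 + (-5375/388584)·1 + 1493/3024·1 = 1 ✓
b·c: (-50531/1295280)·(-15/13) + (-5375/388584)·14/5 + 1493/3024·1 = 1/2 ✓
b·c²: (-50531/1295280)·225/169 + (-5375/388584)·196/25 + 1493/3024·1 = 1/3 ✓
b·Ac: (-5375/388584)·1799/1075 + 1493/3024·574/1493 = 1/6 ✓
b·c³: (-50531/1295280)·(-3375/2197) + (-5375/388584)·2744/125 + 1493/3024·1 = 1/4 ✓
b·(c∘Ac): (-5375/388584)·25186/5375 + 1493/3024·574/1493 = 1/8 ✓
b·Ac²: (-5375/388584)·(-5397/2795) + 1493/3024·2226/19409 = 1/12 ✓
b·A²c: 1493/3024·126/1493 = 1/24 ✓; 4 stages ⇒ order 4.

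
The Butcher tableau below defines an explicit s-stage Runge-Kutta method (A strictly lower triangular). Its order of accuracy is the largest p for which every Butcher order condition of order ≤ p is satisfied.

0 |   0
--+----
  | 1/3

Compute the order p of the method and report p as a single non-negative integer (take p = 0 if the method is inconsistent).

0

b = (1/3)
c = (0)
Σ b_i: 1/3·1 = 1/3 ≠ 1 ⇒ order 0.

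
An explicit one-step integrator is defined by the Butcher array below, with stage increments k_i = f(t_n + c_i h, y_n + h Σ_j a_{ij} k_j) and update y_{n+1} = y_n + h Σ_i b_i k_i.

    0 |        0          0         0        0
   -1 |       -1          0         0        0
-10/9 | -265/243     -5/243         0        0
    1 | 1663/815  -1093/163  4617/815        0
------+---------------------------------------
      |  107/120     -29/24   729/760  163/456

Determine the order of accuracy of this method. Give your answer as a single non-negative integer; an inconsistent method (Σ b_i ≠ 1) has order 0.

4

b = (107/120, -29/24, 729/760, 163/456)
c = (0, -1, -10/9, 1)
Ac = (0, 0, 5/243, 67/163)
Σ b_i: 107/120·1 + (-29/24)·1 + 729/760·1 + 163/456·1 = 1 ✓
b·c: (-29/24)·(-1) + 729/760·(-10/9) + 163/456·1 = 1/2 ✓
b·c²: (-29/24)·1 + 729/760·100/81 + 163/456·1 = 1/3 ✓
b·Ac: 729/760·5/243 + 163/456·67/163 = 1/6 ✓
b·c³: (-29/24)·(-1) + 729/760·(-1000/729) + 163/456·1 = 1/4 ✓
b·(c∘Ac): 729/760·(-50/2187) + 163/456·67/163 = 1/8 ✓
b·Ac²: 729/760·(-5/243) + 163/456·47/163 = 1/12 ✓
b·A²c: 163/456·19/163 = 1/24 ✓; 4 stages ⇒ order 4.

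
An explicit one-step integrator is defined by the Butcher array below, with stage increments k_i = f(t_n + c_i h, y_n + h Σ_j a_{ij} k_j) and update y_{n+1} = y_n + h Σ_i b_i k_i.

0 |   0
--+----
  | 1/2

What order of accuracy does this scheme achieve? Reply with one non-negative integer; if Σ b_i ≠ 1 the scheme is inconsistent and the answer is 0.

0

b = (1/2)
c = (0)
Σ b_i: 1/2·1 = 1/2 ≠ 1 ⇒ order 0.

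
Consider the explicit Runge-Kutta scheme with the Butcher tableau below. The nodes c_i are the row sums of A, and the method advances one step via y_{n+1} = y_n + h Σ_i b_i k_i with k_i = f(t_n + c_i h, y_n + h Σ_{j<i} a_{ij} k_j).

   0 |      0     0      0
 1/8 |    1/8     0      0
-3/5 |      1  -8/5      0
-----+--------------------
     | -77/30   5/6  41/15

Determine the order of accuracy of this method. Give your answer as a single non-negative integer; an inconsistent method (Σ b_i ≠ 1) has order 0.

b = (-77/30, 5/6, 41/15)
c = (0, 1/8, -3/5)
Ac = (0, 0, -1/5)
Σ b_i: (-77/30)·1 + 5/6·1 + 41/15·1 = 1 ✓
b·c: 5/6·1/8 + 41/15·(-3/5) = -1843/1200 ≠ 1/2 ⇒ order 1.

1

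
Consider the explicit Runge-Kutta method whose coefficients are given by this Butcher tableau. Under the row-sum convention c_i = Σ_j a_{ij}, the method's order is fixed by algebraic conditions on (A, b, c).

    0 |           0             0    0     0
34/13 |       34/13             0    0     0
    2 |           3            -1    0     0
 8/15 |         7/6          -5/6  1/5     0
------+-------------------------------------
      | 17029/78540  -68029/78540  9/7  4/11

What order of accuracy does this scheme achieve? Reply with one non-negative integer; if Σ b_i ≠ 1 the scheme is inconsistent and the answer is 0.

b = (17029/78540, -68029/78540, 9/7, 4/11)
c = (0, 34/13, 2, 8/15)
Ac = (0, 0, -34/13, -347/195)
Σ b_i: 17029/78540·1 + (-68029/78540)·1 + 9/7·1 + 4/11·1 = 1 ✓
b·c: (-68029/78540)·34/13 + 9/7·2 + 4/11·8/15 = 1/2 ✓
b·c²: (-68029/78540)·1156/169 + 9/7·4 + 4/11·64/225 = -152819/225225 ≠ 1/3 ⇒ order 2.
b·Ac: 9/7·(-34/13) + 4/11·(-347/195) = -60206/15015 ≠ 1/6

2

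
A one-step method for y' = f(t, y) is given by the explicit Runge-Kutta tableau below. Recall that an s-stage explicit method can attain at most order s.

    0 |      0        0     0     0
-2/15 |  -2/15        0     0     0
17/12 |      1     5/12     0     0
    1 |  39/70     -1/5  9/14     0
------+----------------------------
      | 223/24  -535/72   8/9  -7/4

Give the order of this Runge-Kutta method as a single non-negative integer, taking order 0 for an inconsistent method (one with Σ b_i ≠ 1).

b = (223/24, -535/72, 8/9, -7/4)
c = (0, -2/15, 17/12, 1)
Ac = (0, 0, -1/18, 3937/4200)
Σ b_i: 223/24·1 + (-535/72)·1 + 8/9·1 + (-7/4)·1 = 1 ✓
b·c: (-535/72)·(-2/15) + 8/9·17/12 + (-7/4)·1 = 1/2 ✓
b·c²: (-535/72)·4/225 + 8/9·289/144 + (-7/4)·1 = -53/540 ≠ 1/3 ⇒ order 2.
b·Ac: 8/9·(-1/18) + (-7/4)·3937/4200 = -109499/64800 ≠ 1/6

2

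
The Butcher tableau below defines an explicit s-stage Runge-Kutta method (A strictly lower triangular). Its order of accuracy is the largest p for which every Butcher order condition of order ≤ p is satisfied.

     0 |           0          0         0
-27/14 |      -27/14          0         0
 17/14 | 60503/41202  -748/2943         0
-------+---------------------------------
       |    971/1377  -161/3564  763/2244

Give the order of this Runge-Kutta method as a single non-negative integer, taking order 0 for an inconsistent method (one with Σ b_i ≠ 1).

3

b = (971/1377, -161/3564, 763/2244)
c = (0, -27/14, 17/14)
Ac = (0, 0, 374/763)
Σ b_i: 971/1377·1 + (-161/3564)·1 + 763/2244·1 = 1 ✓
b·c: (-161/3564)·(-27/14) + 763/2244·17/14 = 1/2 ✓
b·c²: (-161/3564)·729/196 + 763/2244·289/196 = 1/3 ✓
b·Ac: 763/2244·374/763 = 1/6 ✓; 3 stages ⇒ order 3.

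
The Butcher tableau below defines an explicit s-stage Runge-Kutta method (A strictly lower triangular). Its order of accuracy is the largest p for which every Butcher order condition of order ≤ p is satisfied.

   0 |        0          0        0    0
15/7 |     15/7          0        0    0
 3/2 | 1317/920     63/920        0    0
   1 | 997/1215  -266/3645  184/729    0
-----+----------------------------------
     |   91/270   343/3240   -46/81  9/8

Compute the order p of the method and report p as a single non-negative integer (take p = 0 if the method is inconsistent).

b = (91/270, 343/3240, -46/81, 9/8)
c = (0, 15/7, 3/2, 1)
Ac = (0, 0, 27/184, 2/9)
Σ b_i: 91/270·1 + 343/3240·1 + (-46/81)·1 + 9/8·1 = 1 ✓
b·c: 343/3240·15/7 + (-46/81)·3/2 + 9/8·1 = 1/2 ✓
b·c²: 343/3240·225/49 + (-46/81)·9/4 + 9/8·1 = 1/3 ✓
b·Ac: (-46/81)·27/184 + 9/8·2/9 = 1/6 ✓
b·c³: 343/3240·3375/343 + (-46/81)·27/8 + 9/8·1 = 1/4 ✓
b·(c∘Ac): (-46/81)·81/368 + 9/8·2/9 = 1/8 ✓
b·Ac²: (-46/81)·405/1288 + 9/8·44/189 = 1/12 ✓
b·A²c: 9/8·1/27 = 1/24 ✓; 4 stages ⇒ order 4.

4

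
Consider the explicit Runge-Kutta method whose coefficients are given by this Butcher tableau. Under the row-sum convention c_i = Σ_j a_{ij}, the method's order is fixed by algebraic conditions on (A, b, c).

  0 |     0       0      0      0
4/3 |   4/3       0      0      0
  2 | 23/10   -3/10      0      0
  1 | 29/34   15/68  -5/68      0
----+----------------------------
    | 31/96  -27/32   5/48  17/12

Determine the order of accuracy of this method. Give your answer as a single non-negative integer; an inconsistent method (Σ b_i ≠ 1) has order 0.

b = (31/96, -27/32, 5/48, 17/12)
c = (0, 4/3, 2, 1)
Ac = (0, 0, -2/5, 5/34)
Σ b_i: 31/96·1 + (-27/32)·1 + 5/48·1 + 17/12·1 = 1 ✓
b·c: (-27/32)·4/3 + 5/48·2 + 17/12·1 = 1/2 ✓
b·c²: (-27/32)·16/9 + 5/48·4 + 17/12·1 = 1/3 ✓
b·Ac: 5/48·(-2/5) + 17/12·5/34 = 1/6 ✓
b·c³: (-27/32)·64/27 + 5/48·8 + 17/12·1 = 1/4 ✓
b·(c∘Ac): 5/48·(-4/5) + 17/12·5/34 = 1/8 ✓
b·Ac²: 5/48·(-8/15) + 17/12·5/51 = 1/12 ✓
b·A²c: 17/12·1/34 = 1/24 ✓; 4 stages ⇒ order 4.

4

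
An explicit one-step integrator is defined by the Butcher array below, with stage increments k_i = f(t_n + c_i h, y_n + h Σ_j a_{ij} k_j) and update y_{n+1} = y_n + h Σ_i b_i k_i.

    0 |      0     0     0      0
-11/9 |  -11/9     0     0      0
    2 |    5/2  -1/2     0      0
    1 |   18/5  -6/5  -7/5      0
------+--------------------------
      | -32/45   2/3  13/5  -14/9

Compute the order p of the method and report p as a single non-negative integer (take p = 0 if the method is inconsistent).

b = (-32/45, 2/3, 13/5, -14/9)
c = (0, -11/9, 2, 1)
Ac = (0, 0, 11/18, -4/3)
Σ b_i: (-32/45)·1 + 2/3·1 + 13/5·1 + (-14/9)·1 = 1 ✓
b·c: 2/3·(-11/9) + 13/5·2 + (-14/9)·1 = 382/135 ≠ 1/2 ⇒ order 1.

1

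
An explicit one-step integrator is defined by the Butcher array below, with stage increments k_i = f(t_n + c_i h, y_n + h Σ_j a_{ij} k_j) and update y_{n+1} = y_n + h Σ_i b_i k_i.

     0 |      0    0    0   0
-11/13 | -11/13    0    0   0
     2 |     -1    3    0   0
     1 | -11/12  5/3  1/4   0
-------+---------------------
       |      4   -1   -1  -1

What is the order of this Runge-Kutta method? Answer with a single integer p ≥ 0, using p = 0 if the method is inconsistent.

1

b = (4, -1, -1, -1)
c = (0, -11/13, 2, 1)
Ac = (0, 0, -33/13, -71/78)
Σ b_i: 4·1 + (-1)·1 + (-1)·1 + (-1)·1 = 1 ✓
b·c: (-1)·(-11/13) + (-1)·2 + (-1)·1 = -28/13 ≠ 1/2 ⇒ order 1.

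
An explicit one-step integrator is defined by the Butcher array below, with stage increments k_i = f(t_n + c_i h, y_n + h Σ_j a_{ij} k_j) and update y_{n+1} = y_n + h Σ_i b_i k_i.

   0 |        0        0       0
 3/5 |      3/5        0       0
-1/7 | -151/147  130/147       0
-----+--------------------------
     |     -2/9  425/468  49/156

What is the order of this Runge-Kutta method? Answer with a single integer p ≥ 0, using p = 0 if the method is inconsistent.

b = (-2/9, 425/468, 49/156)
c = (0, 3/5, -1/7)
Ac = (0, 0, 26/49)
Σ b_i: (-2/9)·1 + 425/468·1 + 49/156·1 = 1 ✓
b·c: 425/468·3/5 + 49/156·(-1/7) = 1/2 ✓
b·c²: 425/468·9/25 + 49/156·1/49 = 1/3 ✓
b·Ac: 49/156·26/49 = 1/6 ✓; 3 stages ⇒ order 3.

3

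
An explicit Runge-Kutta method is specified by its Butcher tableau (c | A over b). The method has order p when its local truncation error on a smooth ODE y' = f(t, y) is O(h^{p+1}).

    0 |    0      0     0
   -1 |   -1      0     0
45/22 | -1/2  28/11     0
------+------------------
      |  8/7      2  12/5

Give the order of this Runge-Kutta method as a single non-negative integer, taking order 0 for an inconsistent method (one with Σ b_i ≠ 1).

b = (8/7, 2, 12/5)
c = (0, -1, 45/22)
Ac = (0, 0, -28/11)
Σ b_i: 8/7·1 + 2·1 + 12/5·1 = 194/35 ≠ 1 ⇒ order 0.

0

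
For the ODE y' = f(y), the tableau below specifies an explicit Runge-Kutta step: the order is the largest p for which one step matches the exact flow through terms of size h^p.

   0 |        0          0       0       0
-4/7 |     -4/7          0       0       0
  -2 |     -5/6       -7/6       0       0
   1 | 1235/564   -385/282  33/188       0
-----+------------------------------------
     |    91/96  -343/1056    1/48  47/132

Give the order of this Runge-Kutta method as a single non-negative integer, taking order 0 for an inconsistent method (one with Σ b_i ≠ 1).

b = (91/96, -343/1056, 1/48, 47/132)
c = (0, -4/7, -2, 1)
Ac = (0, 0, 2/3, 121/282)
Σ b_i: 91/96·1 + (-343/1056)·1 + 1/48·1 + 47/132·1 = 1 ✓
b·c: (-343/1056)·(-4/7) + 1/48·(-2) + 47/132·1 = 1/2 ✓
b·c²: (-343/1056)·16/49 + 1/48·4 + 47/132·1 = 1/3 ✓
b·Ac: 1/48·2/3 + 47/132·121/282 = 1/6 ✓
b·c³: (-343/1056)·(-64/343) + 1/48·(-8) + 47/132·1 = 1/4 ✓
b·(c∘Ac): 1/48·(-4/3) + 47/132·121/282 = 1/8 ✓
b·Ac²: 1/48·(-8/21) + 47/132·253/987 = 1/12 ✓
b·A²c: 47/132·11/94 = 1/24 ✓; 4 stages ⇒ order 4.

4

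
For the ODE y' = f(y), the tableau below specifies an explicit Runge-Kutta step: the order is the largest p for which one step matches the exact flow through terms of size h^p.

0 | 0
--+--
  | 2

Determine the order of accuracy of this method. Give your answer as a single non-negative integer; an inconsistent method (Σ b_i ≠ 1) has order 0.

b = (2)
c = (0)
Σ b_i: 2·1 = 2 ≠ 1 ⇒ order 0.

0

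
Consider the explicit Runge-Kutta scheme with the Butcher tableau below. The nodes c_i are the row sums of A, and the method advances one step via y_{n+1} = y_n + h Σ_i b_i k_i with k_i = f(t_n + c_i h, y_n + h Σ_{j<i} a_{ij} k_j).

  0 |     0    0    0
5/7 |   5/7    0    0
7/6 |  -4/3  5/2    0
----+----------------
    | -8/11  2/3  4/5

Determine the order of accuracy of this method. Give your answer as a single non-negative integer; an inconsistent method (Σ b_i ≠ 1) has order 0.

0

b = (-8/11, 2/3, 4/5)
c = (0, 5/7, 7/6)
Ac = (0, 0, 25/14)
Σ b_i: (-8/11)·1 + 2/3·1 + 4/5·1 = 122/165 ≠ 1 ⇒ order 0.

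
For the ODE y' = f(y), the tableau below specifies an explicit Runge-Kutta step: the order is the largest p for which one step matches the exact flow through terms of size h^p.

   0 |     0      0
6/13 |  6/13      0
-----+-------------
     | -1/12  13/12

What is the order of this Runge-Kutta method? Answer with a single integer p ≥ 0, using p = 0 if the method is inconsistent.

2

b = (-1/12, 13/12)
c = (0, 6/13)
Σ b_i: (-1/12)·1 + 13/12·1 = 1 ✓
b·c: 13/12·6/13 = 1/2 ✓; 2 stages ⇒ order 2.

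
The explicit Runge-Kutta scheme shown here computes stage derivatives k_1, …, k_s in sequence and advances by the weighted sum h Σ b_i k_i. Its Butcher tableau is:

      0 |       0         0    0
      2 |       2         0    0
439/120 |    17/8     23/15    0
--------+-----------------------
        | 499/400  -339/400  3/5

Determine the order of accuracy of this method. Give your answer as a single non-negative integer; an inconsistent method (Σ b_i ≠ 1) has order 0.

2

b = (499/400, -339/400, 3/5)
c = (0, 2, 439/120)
Ac = (0, 0, 46/15)
Σ b_i: 499/400·1 + (-339/400)·1 + 3/5·1 = 1 ✓
b·c: (-339/400)·2 + 3/5·439/120 = 1/2 ✓
b·c²: (-339/400)·4 + 3/5·192721/14400 = 111361/24000 ≠ 1/3 ⇒ order 2.
b·Ac: 3/5·46/15 = 46/25 ≠ 1/6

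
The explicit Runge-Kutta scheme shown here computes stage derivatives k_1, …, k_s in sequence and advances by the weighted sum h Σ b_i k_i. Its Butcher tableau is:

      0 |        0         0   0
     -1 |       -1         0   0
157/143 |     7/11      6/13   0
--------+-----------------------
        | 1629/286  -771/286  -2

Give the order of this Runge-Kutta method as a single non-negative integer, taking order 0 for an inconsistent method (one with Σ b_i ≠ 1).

b = (1629/286, -771/286, -2)
c = (0, -1, 157/143)
Ac = (0, 0, -6/13)
Σ b_i: 1629/286·1 + (-771/286)·1 + (-2)·1 = 1 ✓
b·c: (-771/286)·(-1) + (-2)·157/143 = 1/2 ✓
b·c²: (-771/286)·1 + (-2)·24649/20449 = -208849/40898 ≠ 1/3 ⇒ order 2.
b·Ac: (-2)·(-6/13) = 12/13 ≠ 1/6

2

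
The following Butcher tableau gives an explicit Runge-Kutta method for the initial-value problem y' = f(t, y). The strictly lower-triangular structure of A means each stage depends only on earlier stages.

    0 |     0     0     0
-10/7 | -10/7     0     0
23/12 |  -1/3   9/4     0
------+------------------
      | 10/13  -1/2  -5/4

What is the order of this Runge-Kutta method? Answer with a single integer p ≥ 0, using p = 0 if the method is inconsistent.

0

b = (10/13, -1/2, -5/4)
c = (0, -10/7, 23/12)
Ac = (0, 0, -45/14)
Σ b_i: 10/13·1 + (-1/2)·1 + (-5/4)·1 = -51/52 ≠ 1 ⇒ order 0.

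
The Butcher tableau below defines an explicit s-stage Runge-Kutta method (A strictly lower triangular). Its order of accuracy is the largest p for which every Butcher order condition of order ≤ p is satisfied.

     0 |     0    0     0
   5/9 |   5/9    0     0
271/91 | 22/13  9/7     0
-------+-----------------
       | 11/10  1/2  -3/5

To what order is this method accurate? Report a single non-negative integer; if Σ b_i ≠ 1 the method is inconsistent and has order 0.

b = (11/10, 1/2, -3/5)
c = (0, 5/9, 271/91)
Ac = (0, 0, 5/7)
Σ b_i: 11/10·1 + 1/2·1 + (-3/5)·1 = 1 ✓
b·c: 1/2·5/9 + (-3/5)·271/91 = -12359/8190 ≠ 1/2 ⇒ order 1.

1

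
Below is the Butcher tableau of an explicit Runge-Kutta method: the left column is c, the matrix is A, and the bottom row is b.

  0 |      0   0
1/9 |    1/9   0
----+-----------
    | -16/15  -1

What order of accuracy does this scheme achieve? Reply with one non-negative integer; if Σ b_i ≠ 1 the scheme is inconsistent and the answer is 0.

0

b = (-16/15, -1)
c = (0, 1/9)
Σ b_i: (-16/15)·1 + (-1)·1 = -31/15 ≠ 1 ⇒ order 0.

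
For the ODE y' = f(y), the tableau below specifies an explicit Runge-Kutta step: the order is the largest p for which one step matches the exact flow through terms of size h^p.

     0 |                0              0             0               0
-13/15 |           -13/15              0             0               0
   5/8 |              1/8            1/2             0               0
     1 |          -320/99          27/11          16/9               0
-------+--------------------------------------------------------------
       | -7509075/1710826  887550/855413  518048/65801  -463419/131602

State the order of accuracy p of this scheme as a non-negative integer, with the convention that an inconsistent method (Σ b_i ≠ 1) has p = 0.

b = (-7509075/1710826, 887550/855413, 518048/65801, -463419/131602)
c = (0, -13/15, 5/8, 1)
Ac = (0, 0, -13/30, -503/495)
Σ b_i: (-7509075/1710826)·1 + 887550/855413·1 + 518048/65801·1 + (-463419/131602)·1 = 1 ✓
b·c: 887550/855413·(-13/15) + 518048/65801·5/8 + (-463419/131602)·1 = 1/2 ✓
b·c²: 887550/855413·169/225 + 518048/65801·25/64 + (-463419/131602)·1 = 1/3 ✓
b·Ac: 518048/65801·(-13/30) + (-463419/131602)·(-503/495) = 1/6 ✓
b·c³: 887550/855413·(-2197/3375) + 518048/65801·125/512 + (-463419/131602)·1 = -107766851/47376720 ≠ 1/4 ⇒ order 3.
b·(c∘Ac): 518048/65801·(-13/48) + (-463419/131602)·(-503/495) = 2854489/1974030 ≠ 1/8
b·Ac²: 518048/65801·169/450 + (-463419/131602)·25127/9900 = -141674987/23688360 ≠ 1/12
b·A²c: (-463419/131602)·(-104/135) = 2677532/987015 ≠ 1/24

3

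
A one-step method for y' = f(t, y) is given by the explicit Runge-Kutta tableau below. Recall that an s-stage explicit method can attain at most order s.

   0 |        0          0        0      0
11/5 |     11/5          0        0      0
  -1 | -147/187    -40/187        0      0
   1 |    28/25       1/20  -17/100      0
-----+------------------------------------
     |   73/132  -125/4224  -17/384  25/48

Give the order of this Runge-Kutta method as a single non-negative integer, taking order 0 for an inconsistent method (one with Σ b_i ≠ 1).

b = (73/132, -125/4224, -17/384, 25/48)
c = (0, 11/5, -1, 1)
Ac = (0, 0, -8/17, 7/25)
Σ b_i: 73/132·1 + (-125/4224)·1 + (-17/384)·1 + 25/48·1 = 1 ✓
b·c: (-125/4224)·11/5 + (-17/384)·(-1) + 25/48·1 = 1/2 ✓
b·c²: (-125/4224)·121/25 + (-17/384)·1 + 25/48·1 = 1/3 ✓
b·Ac: (-17/384)·(-8/17) + 25/48·7/25 = 1/6 ✓
b·c³: (-125/4224)·1331/125 + (-17/384)·(-1) + 25/48·1 = 1/4 ✓
b·(c∘Ac): (-17/384)·8/17 + 25/48·7/25 = 1/8 ✓
b·Ac²: (-17/384)·(-88/85) + 25/48·9/125 = 1/12 ✓
b·A²c: 25/48·2/25 = 1/24 ✓; 4 stages ⇒ order 4.

4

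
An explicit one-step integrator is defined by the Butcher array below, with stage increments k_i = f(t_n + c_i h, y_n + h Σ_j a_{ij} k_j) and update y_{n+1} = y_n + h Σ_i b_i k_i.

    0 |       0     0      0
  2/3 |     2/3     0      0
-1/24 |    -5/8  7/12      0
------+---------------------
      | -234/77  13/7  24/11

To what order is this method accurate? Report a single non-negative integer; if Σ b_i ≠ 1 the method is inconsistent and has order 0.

1

b = (-234/77, 13/7, 24/11)
c = (0, 2/3, -1/24)
Ac = (0, 0, 7/18)
Σ b_i: (-234/77)·1 + 13/7·1 + 24/11·1 = 1 ✓
b·c: 13/7·2/3 + 24/11·(-1/24) = 265/231 ≠ 1/2 ⇒ order 1.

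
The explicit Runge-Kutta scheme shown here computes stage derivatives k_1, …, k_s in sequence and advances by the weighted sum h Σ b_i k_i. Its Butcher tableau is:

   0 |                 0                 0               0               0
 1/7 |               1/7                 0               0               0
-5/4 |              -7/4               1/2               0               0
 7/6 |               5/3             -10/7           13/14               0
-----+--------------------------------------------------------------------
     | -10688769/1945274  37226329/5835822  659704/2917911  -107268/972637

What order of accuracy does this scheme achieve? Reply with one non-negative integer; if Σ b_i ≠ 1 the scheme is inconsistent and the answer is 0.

b = (-10688769/1945274, 37226329/5835822, 659704/2917911, -107268/972637)
c = (0, 1/7, -5/4, 7/6)
Ac = (0, 0, 1/14, -535/392)
Σ b_i: (-10688769/1945274)·1 + 37226329/5835822·1 + 659704/2917911·1 + (-107268/972637)·1 = 1 ✓
b·c: 37226329/5835822·1/7 + 659704/2917911·(-5/4) + (-107268/972637)·7/6 = 1/2 ✓
b·c²: 37226329/5835822·1/49 + 659704/2917911·25/16 + (-107268/972637)·49/36 = 1/3 ✓
b·Ac: 659704/2917911·1/14 + (-107268/972637)·(-535/392) = 1/6 ✓
b·c³: 37226329/5835822·1/343 + 659704/2917911·(-125/64) + (-107268/972637)·343/216 = -293198879/490209048 ≠ 1/4 ⇒ order 3.
b·(c∘Ac): 659704/2917911·(-5/56) + (-107268/972637)·(-535/336) = 12697835/81701508 ≠ 1/8
b·Ac²: 659704/2917911·1/98 + (-107268/972637)·15605/10976 = -25244207/163403016 ≠ 1/12
b·A²c: (-107268/972637)·13/196 = -49803/6808459 ≠ 1/24

3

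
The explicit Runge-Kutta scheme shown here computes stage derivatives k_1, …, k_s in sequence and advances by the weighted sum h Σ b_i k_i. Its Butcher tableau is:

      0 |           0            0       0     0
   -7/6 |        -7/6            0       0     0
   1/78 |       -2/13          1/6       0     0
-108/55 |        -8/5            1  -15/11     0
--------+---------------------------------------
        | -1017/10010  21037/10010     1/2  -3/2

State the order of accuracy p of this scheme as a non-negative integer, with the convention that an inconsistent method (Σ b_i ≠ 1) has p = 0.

b = (-1017/10010, 21037/10010, 1/2, -3/2)
c = (0, -7/6, 1/78, -108/55)
Ac = (0, 0, -7/36, -508/429)
Σ b_i: (-1017/10010)·1 + 21037/10010·1 + 1/2·1 + (-3/2)·1 = 1 ✓
b·c: 21037/10010·(-7/6) + 1/2·1/78 + (-3/2)·(-108/55) = 1/2 ✓
b·c²: 21037/10010·49/36 + 1/2·1/6084 + (-3/2)·11664/3025 = -53799059/18404100 ≠ 1/3 ⇒ order 2.
b·Ac: 1/2·(-7/36) + (-3/2)·(-508/429) = 17287/10296 ≠ 1/6

2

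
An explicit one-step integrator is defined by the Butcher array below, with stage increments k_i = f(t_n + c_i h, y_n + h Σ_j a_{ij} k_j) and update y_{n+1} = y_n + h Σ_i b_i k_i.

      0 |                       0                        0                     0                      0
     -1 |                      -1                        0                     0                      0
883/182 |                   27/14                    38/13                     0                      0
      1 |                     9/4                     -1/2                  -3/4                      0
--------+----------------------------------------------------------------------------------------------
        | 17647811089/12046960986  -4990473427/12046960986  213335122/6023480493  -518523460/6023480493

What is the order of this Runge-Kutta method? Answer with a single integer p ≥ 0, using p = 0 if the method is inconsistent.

3

b = (17647811089/12046960986, -4990473427/12046960986, 213335122/6023480493, -518523460/6023480493)
c = (0, -1, 883/182, 1)
Ac = (0, 0, -38/13, -2285/728)
Σ b_i: 17647811089/12046960986·1 + (-4990473427/12046960986)·1 + 213335122/6023480493·1 + (-518523460/6023480493)·1 = 1 ✓
b·c: (-4990473427/12046960986)·(-1) + 213335122/6023480493·883/182 + (-518523460/6023480493)·1 = 1/2 ✓
b·c²: (-4990473427/12046960986)·1 + 213335122/6023480493·779689/33124 + (-518523460/6023480493)·1 = 1/3 ✓
b·Ac: 213335122/6023480493·(-38/13) + (-518523460/6023480493)·(-2285/728) = 1/6 ✓
b·c³: (-4990473427/12046960986)·(-1) + 213335122/6023480493·688465387/6028568 + (-518523460/6023480493)·1 = 3195882091407/730848966484 ≠ 1/4 ⇒ order 3.
b·(c∘Ac): 213335122/6023480493·(-16777/1183) + (-518523460/6023480493)·(-2285/728) = -931970087/4015653662 ≠ 1/8
b·Ac²: 213335122/6023480493·38/13 + (-518523460/6023480493)·(-2405315/132496) = 3653395867033/2192546899452 ≠ 1/12
b·A²c: (-518523460/6023480493)·57/26 = -378920990/2007826831 ≠ 1/24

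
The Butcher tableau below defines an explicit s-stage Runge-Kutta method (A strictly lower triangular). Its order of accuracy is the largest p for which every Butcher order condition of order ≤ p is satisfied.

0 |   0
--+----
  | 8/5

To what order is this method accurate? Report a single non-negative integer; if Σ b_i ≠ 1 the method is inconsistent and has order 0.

b = (8/5)
c = (0)
Σ b_i: 8/5·1 = 8/5 ≠ 1 ⇒ order 0.

0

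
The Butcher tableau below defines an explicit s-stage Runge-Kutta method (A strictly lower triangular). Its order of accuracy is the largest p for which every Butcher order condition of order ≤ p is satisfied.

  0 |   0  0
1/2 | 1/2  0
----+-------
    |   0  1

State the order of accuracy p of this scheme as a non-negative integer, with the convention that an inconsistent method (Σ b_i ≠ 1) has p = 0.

b = (0, 1)
c = (0, 1/2)
Σ b_i: 1·1 = 1 ✓
b·c: 1·1/2 = 1/2 ✓; 2 stages ⇒ order 2.

2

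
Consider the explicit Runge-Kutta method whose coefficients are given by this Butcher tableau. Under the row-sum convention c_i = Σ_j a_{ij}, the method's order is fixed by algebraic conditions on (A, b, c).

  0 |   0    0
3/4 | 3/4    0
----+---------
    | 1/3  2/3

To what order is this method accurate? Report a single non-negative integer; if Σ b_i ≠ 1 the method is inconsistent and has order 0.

b = (1/3, 2/3)
c = (0, 3/4)
Σ b_i: 1/3·1 + 2/3·1 = 1 ✓
b·c: 2/3·3/4 = 1/2 ✓; 2 stages ⇒ order 2.

2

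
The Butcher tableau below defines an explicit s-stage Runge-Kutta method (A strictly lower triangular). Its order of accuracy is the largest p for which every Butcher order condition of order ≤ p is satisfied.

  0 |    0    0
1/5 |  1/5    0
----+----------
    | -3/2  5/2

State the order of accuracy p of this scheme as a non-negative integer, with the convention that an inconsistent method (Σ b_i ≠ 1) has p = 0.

b = (-3/2, 5/2)
c = (0, 1/5)
Σ b_i: (-3/2)·1 + 5/2·1 = 1 ✓
b·c: 5/2·1/5 = 1/2 ✓; 2 stages ⇒ order 2.

2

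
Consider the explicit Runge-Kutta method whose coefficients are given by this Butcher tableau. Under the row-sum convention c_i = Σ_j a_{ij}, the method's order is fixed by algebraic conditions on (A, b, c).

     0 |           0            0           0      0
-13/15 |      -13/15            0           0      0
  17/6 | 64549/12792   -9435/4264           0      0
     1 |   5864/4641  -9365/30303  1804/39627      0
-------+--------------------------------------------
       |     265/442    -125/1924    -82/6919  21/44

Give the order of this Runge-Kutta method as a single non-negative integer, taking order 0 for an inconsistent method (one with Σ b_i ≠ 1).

b = (265/442, -125/1924, -82/6919, 21/44)
c = (0, -13/15, 17/6, 1)
Ac = (0, 0, 629/328, 25/63)
Σ b_i: 265/442·1 + (-125/1924)·1 + (-82/6919)·1 + 21/44·1 = 1 ✓
b·c: (-125/1924)·(-13/15) + (-82/6919)·17/6 + 21/44·1 = 1/2 ✓
b·c²: (-125/1924)·169/225 + (-82/6919)·289/36 + 21/44·1 = 1/3 ✓
b·Ac: (-82/6919)·629/328 + 21/44·25/63 = 1/6 ✓
b·c³: (-125/1924)·(-2197/3375) + (-82/6919)·4913/216 + 21/44·1 = 1/4 ✓
b·(c∘Ac): (-82/6919)·10693/1968 + 21/44·25/63 = 1/8 ✓
b·Ac²: (-82/6919)·(-8177/4920) + 21/44·2/15 = 1/12 ✓
b·A²c: 21/44·11/126 = 1/24 ✓; 4 stages ⇒ order 4.

4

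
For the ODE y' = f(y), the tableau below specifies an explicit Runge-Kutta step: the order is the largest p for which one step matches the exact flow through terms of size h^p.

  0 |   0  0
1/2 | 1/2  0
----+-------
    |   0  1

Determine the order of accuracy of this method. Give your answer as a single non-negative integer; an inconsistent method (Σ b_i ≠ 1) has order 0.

b = (0, 1)
c = (0, 1/2)
Σ b_i: 1·1 = 1 ✓
b·c: 1·1/2 = 1/2 ✓; 2 stages ⇒ order 2.

2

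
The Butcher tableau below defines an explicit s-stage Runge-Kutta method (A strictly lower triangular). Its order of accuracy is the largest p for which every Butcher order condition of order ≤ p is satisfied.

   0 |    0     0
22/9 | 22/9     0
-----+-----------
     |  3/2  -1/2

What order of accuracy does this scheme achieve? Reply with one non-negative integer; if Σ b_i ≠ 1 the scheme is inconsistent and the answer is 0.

1

b = (3/2, -1/2)
c = (0, 22/9)
Σ b_i: 3/2·1 + (-1/2)·1 = 1 ✓
b·c: (-1/2)·22/9 = -11/9 ≠ 1/2 ⇒ order 1.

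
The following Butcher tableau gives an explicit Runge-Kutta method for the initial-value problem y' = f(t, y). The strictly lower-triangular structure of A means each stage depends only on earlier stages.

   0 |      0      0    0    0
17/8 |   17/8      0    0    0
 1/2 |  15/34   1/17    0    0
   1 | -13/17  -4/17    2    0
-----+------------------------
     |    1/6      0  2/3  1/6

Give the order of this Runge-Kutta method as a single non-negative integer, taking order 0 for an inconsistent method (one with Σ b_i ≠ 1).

b = (1/6, 0, 2/3, 1/6)
c = (0, 17/8, 1/2, 1)
Ac = (0, 0, 1/8, 1/2)
Σ b_i: 1/6·1 + 2/3·1 + 1/6·1 = 1 ✓
b·c: 2/3·1/2 + 1/6·1 = 1/2 ✓
b·c²: 2/3·1/4 + 1/6·1 = 1/3 ✓
b·Ac: 2/3·1/8 + 1/6·1/2 = 1/6 ✓
b·c³: 2/3·1/8 + 1/6·1 = 1/4 ✓
b·(c∘Ac): 2/3·1/16 + 1/6·1/2 = 1/8 ✓
b·Ac²: 2/3·17/64 + 1/6·(-9/16) = 1/12 ✓
b·A²c: 1/6·1/4 = 1/24 ✓; 4 stages ⇒ order 4.

4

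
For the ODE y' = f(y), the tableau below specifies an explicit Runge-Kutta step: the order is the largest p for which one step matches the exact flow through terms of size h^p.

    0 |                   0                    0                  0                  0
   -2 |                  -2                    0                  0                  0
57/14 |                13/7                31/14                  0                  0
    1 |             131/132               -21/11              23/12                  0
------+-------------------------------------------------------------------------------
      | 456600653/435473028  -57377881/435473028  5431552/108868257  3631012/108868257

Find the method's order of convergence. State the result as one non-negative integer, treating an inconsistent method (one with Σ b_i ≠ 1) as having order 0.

b = (456600653/435473028, -57377881/435473028, 5431552/108868257, 3631012/108868257)
c = (0, -2, 57/14, 1)
Ac = (0, 0, -31/7, 7159/616)
Σ b_i: 456600653/435473028·1 + (-57377881/435473028)·1 + 5431552/108868257·1 + 3631012/108868257·1 = 1 ✓
b·c: (-57377881/435473028)·(-2) + 5431552/108868257·57/14 + 3631012/108868257·1 = 1/2 ✓
b·c²: (-57377881/435473028)·4 + 5431552/108868257·3249/196 + 3631012/108868257·1 = 1/3 ✓
b·Ac: 5431552/108868257·(-31/7) + 3631012/108868257·7159/616 = 1/6 ✓
b·c³: (-57377881/435473028)·(-8) + 5431552/108868257·185193/2744 + 3631012/108868257·1 = 377193514/84675311 ≠ 1/4 ⇒ order 3.
b·(c∘Ac): 5431552/108868257·(-1767/98) + 3631012/108868257·7159/616 = -111470965/217736514 ≠ 1/8
b·Ac²: 5431552/108868257·62/7 + 3631012/108868257·208143/8624 = 3800822723/3048311196 ≠ 1/12
b·A²c: 3631012/108868257·(-713/84) = -92461127/326604771 ≠ 1/24

3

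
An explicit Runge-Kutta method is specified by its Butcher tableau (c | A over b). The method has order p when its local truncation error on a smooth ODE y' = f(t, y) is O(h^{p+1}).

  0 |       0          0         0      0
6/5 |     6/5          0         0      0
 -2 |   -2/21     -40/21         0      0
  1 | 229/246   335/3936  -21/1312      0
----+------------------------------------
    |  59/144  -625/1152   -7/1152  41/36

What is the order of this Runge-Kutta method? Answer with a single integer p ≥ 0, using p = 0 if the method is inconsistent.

b = (59/144, -625/1152, -7/1152, 41/36)
c = (0, 6/5, -2, 1)
Ac = (0, 0, -16/7, 11/82)
Σ b_i: 59/144·1 + (-625/1152)·1 + (-7/1152)·1 + 41/36·1 = 1 ✓
b·c: (-625/1152)·6/5 + (-7/1152)·(-2) + 41/36·1 = 1/2 ✓
b·c²: (-625/1152)·36/25 + (-7/1152)·4 + 41/36·1 = 1/3 ✓
b·Ac: (-7/1152)·(-16/7) + 41/36·11/82 = 1/6 ✓
b·c³: (-625/1152)·216/125 + (-7/1152)·(-8) + 41/36·1 = 1/4 ✓
b·(c∘Ac): (-7/1152)·32/7 + 41/36·11/82 = 1/8 ✓
b·Ac²: (-7/1152)·(-96/35) + 41/36·12/205 = 1/12 ✓
b·A²c: 41/36·3/82 = 1/24 ✓; 4 stages ⇒ order 4.

4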